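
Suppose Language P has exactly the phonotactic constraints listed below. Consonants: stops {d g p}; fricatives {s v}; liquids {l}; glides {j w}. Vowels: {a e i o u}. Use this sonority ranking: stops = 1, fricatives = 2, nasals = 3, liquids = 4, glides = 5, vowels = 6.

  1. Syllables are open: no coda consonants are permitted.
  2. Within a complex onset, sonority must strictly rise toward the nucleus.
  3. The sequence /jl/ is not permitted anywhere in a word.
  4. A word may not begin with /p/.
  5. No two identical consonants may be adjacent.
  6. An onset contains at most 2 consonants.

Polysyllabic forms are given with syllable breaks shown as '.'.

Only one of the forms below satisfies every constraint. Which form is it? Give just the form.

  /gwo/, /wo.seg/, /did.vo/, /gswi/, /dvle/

/gwo/

/gwo/ — σ1 onset /gw/ (1→5 rises), coda /∅/ ok → licit
/wo.seg/ — violates constraint 1: syllable 2 coda /g/ has 1 consonant (> 0) → illicit
/did.vo/ — violates constraint 1: syllable 1 coda /d/ has 1 consonant (> 0) → illicit
/gswi/ — violates constraint 6: syllable 1 onset /gsw/ has 3 consonants (> 2) → illicit
/dvle/ — violates constraint 6: syllable 1 onset /dvl/ has 3 consonants (> 2) → illicit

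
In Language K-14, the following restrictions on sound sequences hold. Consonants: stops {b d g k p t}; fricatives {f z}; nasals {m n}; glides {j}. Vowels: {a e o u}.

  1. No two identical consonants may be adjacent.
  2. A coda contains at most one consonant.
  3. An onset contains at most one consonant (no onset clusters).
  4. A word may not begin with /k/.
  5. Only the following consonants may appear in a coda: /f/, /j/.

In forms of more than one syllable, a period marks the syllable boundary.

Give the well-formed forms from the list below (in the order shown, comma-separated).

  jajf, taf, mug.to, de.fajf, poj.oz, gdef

jajf — violates constraint 2: syllable 1 coda /jf/ has 2 consonants (> 1) → ill-formed
taf — σ1 onset /t/, coda /f/ ok → well-formed
mug.to — violates constraint 5: syllable 1 coda contains /g/, which is not a licensed coda consonant → ill-formed
de.fajf — violates constraint 2: syllable 2 coda /jf/ has 2 consonants (> 1) → ill-formed
poj.oz — violates constraint 5: syllable 2 coda contains /z/, which is not a licensed coda consonant → ill-formed
gdef — violates constraint 3: syllable 1 onset /gd/ has 2 consonants (> 1) → ill-formed

taf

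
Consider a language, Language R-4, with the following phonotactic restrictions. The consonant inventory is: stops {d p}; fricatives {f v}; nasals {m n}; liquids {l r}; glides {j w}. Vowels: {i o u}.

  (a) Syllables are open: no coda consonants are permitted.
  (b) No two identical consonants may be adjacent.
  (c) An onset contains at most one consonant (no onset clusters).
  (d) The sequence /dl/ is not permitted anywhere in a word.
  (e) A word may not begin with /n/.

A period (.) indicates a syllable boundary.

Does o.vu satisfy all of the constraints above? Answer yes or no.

o.vu — σ1 onset /∅/, coda /∅/ ok; σ2 onset /v/, coda /∅/ ok → phonotactically legal

yes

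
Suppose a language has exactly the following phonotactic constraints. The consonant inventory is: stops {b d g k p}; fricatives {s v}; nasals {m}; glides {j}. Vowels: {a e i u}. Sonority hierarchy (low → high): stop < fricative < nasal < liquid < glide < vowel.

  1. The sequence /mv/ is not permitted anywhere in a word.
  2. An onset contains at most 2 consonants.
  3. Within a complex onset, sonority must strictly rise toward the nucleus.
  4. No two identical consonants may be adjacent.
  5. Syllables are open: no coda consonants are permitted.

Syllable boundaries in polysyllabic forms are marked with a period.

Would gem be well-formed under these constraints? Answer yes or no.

gem — violates constraint 5: syllable 1 coda /m/ has 1 consonant (> 0) → ill-formed

no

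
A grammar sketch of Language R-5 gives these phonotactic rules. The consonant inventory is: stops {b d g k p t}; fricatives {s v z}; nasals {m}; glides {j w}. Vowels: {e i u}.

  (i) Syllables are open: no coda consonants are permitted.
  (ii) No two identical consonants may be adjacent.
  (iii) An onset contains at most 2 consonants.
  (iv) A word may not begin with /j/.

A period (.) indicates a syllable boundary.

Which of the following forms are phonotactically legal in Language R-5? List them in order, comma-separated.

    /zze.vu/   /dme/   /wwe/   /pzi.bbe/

/zze.vu/ — violates constraint (ii): adjacent identical consonants /zz/ → phonotactically illegal
/dme/ — σ1 onset /dm/ (2C), coda /∅/ ok → phonotactically legal
/wwe/ — violates constraint (ii): adjacent identical consonants /ww/ → phonotactically illegal
/pzi.bbe/ — violates constraint (ii): adjacent identical consonants /bb/ → phonotactically illegal

/dme/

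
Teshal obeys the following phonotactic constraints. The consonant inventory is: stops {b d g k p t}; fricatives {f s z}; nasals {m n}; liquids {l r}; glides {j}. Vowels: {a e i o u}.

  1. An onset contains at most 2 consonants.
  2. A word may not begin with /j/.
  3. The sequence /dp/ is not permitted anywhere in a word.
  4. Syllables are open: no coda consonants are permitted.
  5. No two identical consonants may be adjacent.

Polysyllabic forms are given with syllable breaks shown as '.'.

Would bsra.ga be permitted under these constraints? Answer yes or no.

no

bsra.ga — violates constraint 1: syllable 1 onset /bsr/ has 3 consonants (> 2) → not permitted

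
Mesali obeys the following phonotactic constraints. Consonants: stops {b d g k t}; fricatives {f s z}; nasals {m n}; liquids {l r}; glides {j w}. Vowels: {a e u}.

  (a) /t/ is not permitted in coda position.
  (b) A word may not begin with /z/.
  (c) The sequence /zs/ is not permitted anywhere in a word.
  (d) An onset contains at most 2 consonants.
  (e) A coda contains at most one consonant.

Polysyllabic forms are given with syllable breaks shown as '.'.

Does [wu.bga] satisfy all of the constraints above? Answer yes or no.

yes

[wu.bga] — σ1 onset /w/, coda /∅/ ok; σ2 onset /bg/ (2C), coda /∅/ ok → permitted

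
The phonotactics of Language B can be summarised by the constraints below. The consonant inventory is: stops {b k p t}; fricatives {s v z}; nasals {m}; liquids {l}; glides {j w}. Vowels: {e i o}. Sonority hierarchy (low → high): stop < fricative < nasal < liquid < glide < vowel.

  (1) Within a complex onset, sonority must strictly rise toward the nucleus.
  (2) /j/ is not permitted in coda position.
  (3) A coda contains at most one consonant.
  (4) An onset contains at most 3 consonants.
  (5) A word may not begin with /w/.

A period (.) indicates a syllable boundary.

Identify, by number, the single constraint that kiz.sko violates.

kiz.sko: syllable 2 onset /sk/: /s/ (fricative, 2) → /k/ (stop, 1) does not rise.
This is a violation of constraint 1: "Within a complex onset, sonority must strictly rise toward the nucleus."
The remaining constraints (2, 3, 4, 5) are satisfied.

1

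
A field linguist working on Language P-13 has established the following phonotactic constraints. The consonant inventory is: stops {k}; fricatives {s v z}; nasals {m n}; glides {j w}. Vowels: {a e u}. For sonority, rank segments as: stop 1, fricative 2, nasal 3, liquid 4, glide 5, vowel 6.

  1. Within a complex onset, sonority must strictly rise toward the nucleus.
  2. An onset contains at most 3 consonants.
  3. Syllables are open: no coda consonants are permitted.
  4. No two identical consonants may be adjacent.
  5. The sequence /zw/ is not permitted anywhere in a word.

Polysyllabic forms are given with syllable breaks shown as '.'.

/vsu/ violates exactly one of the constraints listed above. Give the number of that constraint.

1

/vsu/: syllable 1 onset /vs/: /v/ (fricative, 2) → /s/ (fricative, 2) does not rise.
This is a violation of constraint 1: "Within a complex onset, sonority must strictly rise toward the nucleus."
The remaining constraints (2, 3, 4, 5) are satisfied.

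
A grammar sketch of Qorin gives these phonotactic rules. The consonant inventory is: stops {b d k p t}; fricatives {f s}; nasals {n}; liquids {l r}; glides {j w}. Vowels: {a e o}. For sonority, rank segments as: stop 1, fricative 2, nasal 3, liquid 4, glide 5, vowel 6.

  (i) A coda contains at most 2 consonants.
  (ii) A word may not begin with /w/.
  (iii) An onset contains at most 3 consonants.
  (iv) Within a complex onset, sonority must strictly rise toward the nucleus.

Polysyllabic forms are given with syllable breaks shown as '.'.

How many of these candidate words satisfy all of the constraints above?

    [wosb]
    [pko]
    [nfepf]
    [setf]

[wosb] — violates constraint (ii): word begins with /w/ → ill-formed
[pko] — violates constraint (iv): syllable 1 onset /pk/: /p/ (stop, 1) → /k/ (stop, 1) does not rise → ill-formed
[nfepf] — violates constraint (iv): syllable 1 onset /nf/: /n/ (nasal, 3) → /f/ (fricative, 2) does not rise → ill-formed
[setf] — σ1 onset /s/, coda /tf/ (2C) ok → well-formed
Well-formed: [setf] → 1.

1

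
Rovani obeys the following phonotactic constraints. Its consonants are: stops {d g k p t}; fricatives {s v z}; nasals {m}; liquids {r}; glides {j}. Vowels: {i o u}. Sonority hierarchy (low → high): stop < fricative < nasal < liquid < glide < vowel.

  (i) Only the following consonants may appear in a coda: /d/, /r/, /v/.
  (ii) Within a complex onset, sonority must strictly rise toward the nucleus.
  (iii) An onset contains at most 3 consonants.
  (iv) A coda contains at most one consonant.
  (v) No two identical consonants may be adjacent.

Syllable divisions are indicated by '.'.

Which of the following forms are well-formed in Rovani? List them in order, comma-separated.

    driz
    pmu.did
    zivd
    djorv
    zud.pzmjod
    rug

pmu.did

driz — violates constraint (i): syllable 1 coda contains /z/, which is not a licensed coda consonant → ill-formed
pmu.did — σ1 onset /pm/ (1→3 rises), coda /∅/ ok; σ2 onset /d/, coda /d/ ok → well-formed
zivd — violates constraint (iv): syllable 1 coda /vd/ has 2 consonants (> 1) → ill-formed
djorv — violates constraint (iv): syllable 1 coda /rv/ has 2 consonants (> 1) → ill-formed
zud.pzmjod — violates constraint (iii): syllable 2 onset /pzmj/ has 4 consonants (> 3) → ill-formed
rug — violates constraint (i): syllable 1 coda contains /g/, which is not a licensed coda consonant → ill-formed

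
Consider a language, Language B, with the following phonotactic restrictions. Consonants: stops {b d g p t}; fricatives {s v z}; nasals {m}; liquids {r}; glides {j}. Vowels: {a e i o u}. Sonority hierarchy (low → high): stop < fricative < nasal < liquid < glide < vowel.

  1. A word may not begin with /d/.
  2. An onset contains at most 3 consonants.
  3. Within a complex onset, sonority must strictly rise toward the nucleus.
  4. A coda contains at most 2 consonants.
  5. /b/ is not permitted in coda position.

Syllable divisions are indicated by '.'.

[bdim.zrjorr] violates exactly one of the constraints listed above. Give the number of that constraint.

[bdim.zrjorr]: syllable 1 onset /bd/: /b/ (stop, 1) → /d/ (stop, 1) does not rise.
This is a violation of constraint 3: "Within a complex onset, sonority must strictly rise toward the nucleus."
The remaining constraints (1, 2, 4, 5) are satisfied.

3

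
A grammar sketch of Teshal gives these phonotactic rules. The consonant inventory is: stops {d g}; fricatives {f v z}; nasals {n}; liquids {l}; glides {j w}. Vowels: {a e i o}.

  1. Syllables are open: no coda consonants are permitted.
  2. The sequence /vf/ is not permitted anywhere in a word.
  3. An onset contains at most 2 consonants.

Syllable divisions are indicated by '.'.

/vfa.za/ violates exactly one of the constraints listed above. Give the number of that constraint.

/vfa.za/: contains banned sequence /vf/.
This is a violation of constraint 2: "The sequence /vf/ is not permitted anywhere in a word."
The remaining constraints (1, 3) are satisfied.

2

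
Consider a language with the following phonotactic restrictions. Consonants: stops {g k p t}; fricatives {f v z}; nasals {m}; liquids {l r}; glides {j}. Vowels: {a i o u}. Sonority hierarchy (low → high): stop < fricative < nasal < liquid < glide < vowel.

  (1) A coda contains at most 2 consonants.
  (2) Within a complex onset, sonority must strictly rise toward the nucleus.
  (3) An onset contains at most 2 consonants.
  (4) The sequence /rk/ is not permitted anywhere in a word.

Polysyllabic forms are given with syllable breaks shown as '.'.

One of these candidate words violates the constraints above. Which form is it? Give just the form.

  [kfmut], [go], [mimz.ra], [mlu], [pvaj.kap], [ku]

[kfmut]

[kfmut] — violates constraint 3: syllable 1 onset /kfm/ has 3 consonants (> 2) → illicit
[go] — σ1 onset /g/, coda /∅/ ok → licit
[mimz.ra] — σ1 onset /m/, coda /mz/ (2C) ok; σ2 onset /r/, coda /∅/ ok → licit
[mlu] — σ1 onset /ml/ (3→4 rises), coda /∅/ ok → licit
[pvaj.kap] — σ1 onset /pv/ (1→2 rises), coda /j/ ok; σ2 onset /k/, coda /p/ ok → licit
[ku] — σ1 onset /k/, coda /∅/ ok → licit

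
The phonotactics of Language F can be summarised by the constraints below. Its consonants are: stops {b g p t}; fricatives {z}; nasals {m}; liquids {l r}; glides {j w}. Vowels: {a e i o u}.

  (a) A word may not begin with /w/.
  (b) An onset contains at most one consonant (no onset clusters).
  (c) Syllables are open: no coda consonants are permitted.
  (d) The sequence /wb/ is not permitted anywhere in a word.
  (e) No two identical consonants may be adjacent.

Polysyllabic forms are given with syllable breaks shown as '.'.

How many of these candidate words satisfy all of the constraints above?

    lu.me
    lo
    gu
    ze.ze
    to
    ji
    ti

lu.me — σ1 onset /l/, coda /∅/ ok; σ2 onset /m/, coda /∅/ ok → permitted
lo — σ1 onset /l/, coda /∅/ ok → permitted
gu — σ1 onset /g/, coda /∅/ ok → permitted
ze.ze — σ1 onset /z/, coda /∅/ ok; σ2 onset /z/, coda /∅/ ok → permitted
to — σ1 onset /t/, coda /∅/ ok → permitted
ji — σ1 onset /j/, coda /∅/ ok → permitted
ti — σ1 onset /t/, coda /∅/ ok → permitted
Permitted: lu.me, lo, gu, ze.ze, to, ji, ti → 7.

7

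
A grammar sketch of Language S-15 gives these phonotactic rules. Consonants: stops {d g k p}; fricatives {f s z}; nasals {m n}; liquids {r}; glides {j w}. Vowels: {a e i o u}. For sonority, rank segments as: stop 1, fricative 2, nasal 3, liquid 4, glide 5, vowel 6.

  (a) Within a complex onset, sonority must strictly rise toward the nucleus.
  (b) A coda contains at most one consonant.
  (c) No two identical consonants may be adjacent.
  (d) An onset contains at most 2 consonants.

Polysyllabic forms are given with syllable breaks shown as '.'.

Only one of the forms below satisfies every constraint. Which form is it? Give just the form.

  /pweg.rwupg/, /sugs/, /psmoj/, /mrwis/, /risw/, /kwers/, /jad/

/jad/

/pweg.rwupg/ — violates constraint (b): syllable 2 coda /pg/ has 2 consonants (> 1) → illicit
/sugs/ — violates constraint (b): syllable 1 coda /gs/ has 2 consonants (> 1) → illicit
/psmoj/ — violates constraint (d): syllable 1 onset /psm/ has 3 consonants (> 2) → illicit
/mrwis/ — violates constraint (d): syllable 1 onset /mrw/ has 3 consonants (> 2) → illicit
/risw/ — violates constraint (b): syllable 1 coda /sw/ has 2 consonants (> 1) → illicit
/kwers/ — violates constraint (b): syllable 1 coda /rs/ has 2 consonants (> 1) → illicit
/jad/ — σ1 onset /j/, coda /d/ ok → licit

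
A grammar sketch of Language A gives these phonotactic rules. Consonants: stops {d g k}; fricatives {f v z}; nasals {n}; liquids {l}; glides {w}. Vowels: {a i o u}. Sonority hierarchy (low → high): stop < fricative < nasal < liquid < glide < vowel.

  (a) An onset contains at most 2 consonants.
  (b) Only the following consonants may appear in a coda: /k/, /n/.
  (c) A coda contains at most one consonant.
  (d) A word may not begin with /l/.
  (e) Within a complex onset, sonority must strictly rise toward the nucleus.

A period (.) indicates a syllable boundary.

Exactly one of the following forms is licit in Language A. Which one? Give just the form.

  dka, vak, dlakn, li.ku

vak

dka — violates constraint (e): syllable 1 onset /dk/: /d/ (stop, 1) → /k/ (stop, 1) does not rise → illicit
vak — σ1 onset /v/, coda /k/ ok → licit
dlakn — violates constraint (c): syllable 1 coda /kn/ has 2 consonants (> 1) → illicit
li.ku — violates constraint (d): word begins with /l/ → illicit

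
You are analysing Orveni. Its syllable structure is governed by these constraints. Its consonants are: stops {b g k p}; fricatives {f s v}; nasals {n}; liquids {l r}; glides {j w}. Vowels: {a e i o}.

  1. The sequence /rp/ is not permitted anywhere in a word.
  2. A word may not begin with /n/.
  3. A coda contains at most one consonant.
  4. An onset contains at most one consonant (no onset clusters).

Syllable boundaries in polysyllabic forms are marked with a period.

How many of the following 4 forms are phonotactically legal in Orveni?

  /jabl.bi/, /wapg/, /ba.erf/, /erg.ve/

/jabl.bi/ — violates constraint 3: syllable 1 coda /bl/ has 2 consonants (> 1) → phonotactically illegal
/wapg/ — violates constraint 3: syllable 1 coda /pg/ has 2 consonants (> 1) → phonotactically illegal
/ba.erf/ — violates constraint 3: syllable 2 coda /rf/ has 2 consonants (> 1) → phonotactically illegal
/erg.ve/ — violates constraint 3: syllable 1 coda /rg/ has 2 consonants (> 1) → phonotactically illegal
No form is phonotactically legal → 0.

0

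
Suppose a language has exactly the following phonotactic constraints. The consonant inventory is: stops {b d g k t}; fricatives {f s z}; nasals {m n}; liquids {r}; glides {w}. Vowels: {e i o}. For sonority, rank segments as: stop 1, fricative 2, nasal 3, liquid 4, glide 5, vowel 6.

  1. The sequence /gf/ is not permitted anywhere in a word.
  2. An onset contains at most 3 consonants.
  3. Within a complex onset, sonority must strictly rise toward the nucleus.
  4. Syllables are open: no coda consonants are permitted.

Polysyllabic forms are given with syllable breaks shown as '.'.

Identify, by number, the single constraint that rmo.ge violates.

3

rmo.ge: syllable 1 onset /rm/: /r/ (liquid, 4) → /m/ (nasal, 3) does not rise.
This is a violation of constraint 3: "Within a complex onset, sonority must strictly rise toward the nucleus."
The remaining constraints (1, 2, 4) are satisfied.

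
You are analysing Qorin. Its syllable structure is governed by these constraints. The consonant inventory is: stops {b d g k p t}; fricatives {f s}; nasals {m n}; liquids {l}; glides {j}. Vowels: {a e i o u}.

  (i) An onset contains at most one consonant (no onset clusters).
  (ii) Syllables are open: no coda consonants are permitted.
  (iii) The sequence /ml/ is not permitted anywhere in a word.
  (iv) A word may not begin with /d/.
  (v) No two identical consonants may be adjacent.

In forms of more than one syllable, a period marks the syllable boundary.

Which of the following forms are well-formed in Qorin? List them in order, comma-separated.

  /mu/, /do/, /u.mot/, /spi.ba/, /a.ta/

/mu/, /a.ta/

/mu/ — σ1 onset /m/, coda /∅/ ok → well-formed
/do/ — violates constraint (iv): word begins with /d/ → ill-formed
/u.mot/ — violates constraint (ii): syllable 2 coda /t/ has 1 consonant (> 0) → ill-formed
/spi.ba/ — violates constraint (i): syllable 1 onset /sp/ has 2 consonants (> 1) → ill-formed
/a.ta/ — σ1 onset /∅/, coda /∅/ ok; σ2 onset /t/, coda /∅/ ok → well-formed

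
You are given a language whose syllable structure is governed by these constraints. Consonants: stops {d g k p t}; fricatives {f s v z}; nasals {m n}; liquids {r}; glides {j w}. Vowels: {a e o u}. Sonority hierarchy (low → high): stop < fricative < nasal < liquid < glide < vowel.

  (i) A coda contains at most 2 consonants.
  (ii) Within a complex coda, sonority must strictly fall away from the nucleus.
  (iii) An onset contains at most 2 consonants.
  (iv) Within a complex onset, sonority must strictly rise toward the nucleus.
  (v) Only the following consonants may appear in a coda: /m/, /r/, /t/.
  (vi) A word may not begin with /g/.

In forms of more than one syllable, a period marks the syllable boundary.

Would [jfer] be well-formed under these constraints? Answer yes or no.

[jfer] — violates constraint (iv): syllable 1 onset /jf/: /j/ (glide, 5) → /f/ (fricative, 2) does not rise → ill-formed

no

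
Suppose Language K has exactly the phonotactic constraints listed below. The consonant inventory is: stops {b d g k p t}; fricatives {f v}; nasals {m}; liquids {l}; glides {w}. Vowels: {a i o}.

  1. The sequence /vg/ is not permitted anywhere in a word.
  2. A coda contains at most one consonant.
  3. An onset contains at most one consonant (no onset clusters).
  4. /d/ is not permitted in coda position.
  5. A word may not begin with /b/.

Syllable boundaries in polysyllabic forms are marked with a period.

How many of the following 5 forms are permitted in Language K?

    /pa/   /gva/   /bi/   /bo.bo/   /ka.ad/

1

/pa/ — σ1 onset /p/, coda /∅/ ok → permitted
/gva/ — violates constraint 3: syllable 1 onset /gv/ has 2 consonants (> 1) → not permitted
/bi/ — violates constraint 5: word begins with /b/ → not permitted
/bo.bo/ — violates constraint 5: word begins with /b/ → not permitted
/ka.ad/ — violates constraint 4: syllable 2 coda contains /d/ → not permitted
Permitted: /pa/ → 1.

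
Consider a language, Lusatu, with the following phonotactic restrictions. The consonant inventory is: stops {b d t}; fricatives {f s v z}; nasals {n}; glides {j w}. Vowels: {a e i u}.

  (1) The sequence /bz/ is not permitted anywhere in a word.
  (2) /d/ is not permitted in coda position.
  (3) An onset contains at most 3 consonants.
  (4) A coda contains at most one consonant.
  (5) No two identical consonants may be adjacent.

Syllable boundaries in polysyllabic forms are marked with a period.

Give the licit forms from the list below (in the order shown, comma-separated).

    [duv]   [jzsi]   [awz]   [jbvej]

[duv], [jzsi], [jbvej]

[duv] — σ1 onset /d/, coda /v/ ok → licit
[jzsi] — σ1 onset /jzs/ (3C), coda /∅/ ok → licit
[awz] — violates constraint 4: syllable 1 coda /wz/ has 2 consonants (> 1) → illicit
[jbvej] — σ1 onset /jbv/ (3C), coda /j/ ok → licit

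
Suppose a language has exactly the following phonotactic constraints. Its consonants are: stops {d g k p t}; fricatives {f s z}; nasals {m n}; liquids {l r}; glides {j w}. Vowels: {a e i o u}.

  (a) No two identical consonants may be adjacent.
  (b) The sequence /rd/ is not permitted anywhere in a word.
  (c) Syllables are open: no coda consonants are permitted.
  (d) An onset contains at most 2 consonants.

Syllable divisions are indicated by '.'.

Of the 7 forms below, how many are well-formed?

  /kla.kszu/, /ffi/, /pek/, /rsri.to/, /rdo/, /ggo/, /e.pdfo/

/kla.kszu/ — violates constraint (d): syllable 2 onset /ksz/ has 3 consonants (> 2) → ill-formed
/ffi/ — violates constraint (a): adjacent identical consonants /ff/ → ill-formed
/pek/ — violates constraint (c): syllable 1 coda /k/ has 1 consonant (> 0) → ill-formed
/rsri.to/ — violates constraint (d): syllable 1 onset /rsr/ has 3 consonants (> 2) → ill-formed
/rdo/ — violates constraint (b): contains banned sequence /rd/ → ill-formed
/ggo/ — violates constraint (a): adjacent identical consonants /gg/ → ill-formed
/e.pdfo/ — violates constraint (d): syllable 2 onset /pdf/ has 3 consonants (> 2) → ill-formed
No form is well-formed → 0.

0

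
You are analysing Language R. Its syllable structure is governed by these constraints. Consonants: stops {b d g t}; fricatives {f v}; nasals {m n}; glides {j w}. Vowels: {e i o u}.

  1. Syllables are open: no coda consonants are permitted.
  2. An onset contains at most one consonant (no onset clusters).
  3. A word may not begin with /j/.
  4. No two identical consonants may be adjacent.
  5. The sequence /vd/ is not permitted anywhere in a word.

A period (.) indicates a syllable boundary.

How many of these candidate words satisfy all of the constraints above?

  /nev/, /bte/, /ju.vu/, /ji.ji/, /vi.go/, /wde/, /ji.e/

/nev/ — violates constraint 1: syllable 1 coda /v/ has 1 consonant (> 0) → ill-formed
/bte/ — violates constraint 2: syllable 1 onset /bt/ has 2 consonants (> 1) → ill-formed
/ju.vu/ — violates constraint 3: word begins with /j/ → ill-formed
/ji.ji/ — violates constraint 3: word begins with /j/ → ill-formed
/vi.go/ — σ1 onset /v/, coda /∅/ ok; σ2 onset /g/, coda /∅/ ok → well-formed
/wde/ — violates constraint 2: syllable 1 onset /wd/ has 2 consonants (> 1) → ill-formed
/ji.e/ — violates constraint 3: word begins with /j/ → ill-formed
Well-formed: /vi.go/ → 1.

1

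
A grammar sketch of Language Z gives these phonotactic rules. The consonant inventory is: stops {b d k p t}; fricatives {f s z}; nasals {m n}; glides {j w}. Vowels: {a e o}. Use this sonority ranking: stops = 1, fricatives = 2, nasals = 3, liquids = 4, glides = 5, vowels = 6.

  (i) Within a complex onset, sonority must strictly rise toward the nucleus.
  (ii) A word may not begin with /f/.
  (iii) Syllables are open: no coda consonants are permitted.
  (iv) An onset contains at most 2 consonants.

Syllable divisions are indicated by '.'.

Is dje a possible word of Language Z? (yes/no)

yes

dje — σ1 onset /dj/ (1→5 rises), coda /∅/ ok → well-formed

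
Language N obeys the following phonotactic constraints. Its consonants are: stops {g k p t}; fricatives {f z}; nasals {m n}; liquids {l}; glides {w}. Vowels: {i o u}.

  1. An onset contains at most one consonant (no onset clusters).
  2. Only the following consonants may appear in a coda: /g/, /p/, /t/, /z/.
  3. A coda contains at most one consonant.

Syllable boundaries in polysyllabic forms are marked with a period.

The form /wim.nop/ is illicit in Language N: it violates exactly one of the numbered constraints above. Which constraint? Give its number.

/wim.nop/: syllable 1 coda contains /m/, which is not a licensed coda consonant.
This is a violation of constraint 2: "Only the following consonants may appear in a coda: /g/, /p/, /t/, /z/."
The remaining constraints (1, 3) are satisfied.

2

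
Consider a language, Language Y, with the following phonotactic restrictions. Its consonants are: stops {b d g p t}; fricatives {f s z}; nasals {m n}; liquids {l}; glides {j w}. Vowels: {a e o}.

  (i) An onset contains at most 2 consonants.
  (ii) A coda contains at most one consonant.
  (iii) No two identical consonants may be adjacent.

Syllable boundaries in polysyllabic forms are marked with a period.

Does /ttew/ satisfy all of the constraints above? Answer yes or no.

no

/ttew/ — violates constraint (iii): adjacent identical consonants /tt/ → phonotactically illegal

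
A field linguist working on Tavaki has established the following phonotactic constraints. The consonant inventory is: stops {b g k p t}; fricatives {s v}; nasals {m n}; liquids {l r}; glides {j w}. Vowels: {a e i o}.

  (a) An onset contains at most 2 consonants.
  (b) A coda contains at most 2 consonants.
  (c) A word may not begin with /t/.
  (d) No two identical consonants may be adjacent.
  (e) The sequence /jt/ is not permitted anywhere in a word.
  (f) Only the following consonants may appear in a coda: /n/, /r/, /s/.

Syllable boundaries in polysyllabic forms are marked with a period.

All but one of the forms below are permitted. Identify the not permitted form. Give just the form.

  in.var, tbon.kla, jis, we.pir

in.var — σ1 onset /∅/, coda /n/ ok; σ2 onset /v/, coda /r/ ok → permitted
tbon.kla — violates constraint (c): word begins with /t/ → not permitted
jis — σ1 onset /j/, coda /s/ ok → permitted
we.pir — σ1 onset /w/, coda /∅/ ok; σ2 onset /p/, coda /r/ ok → permitted

tbon.kla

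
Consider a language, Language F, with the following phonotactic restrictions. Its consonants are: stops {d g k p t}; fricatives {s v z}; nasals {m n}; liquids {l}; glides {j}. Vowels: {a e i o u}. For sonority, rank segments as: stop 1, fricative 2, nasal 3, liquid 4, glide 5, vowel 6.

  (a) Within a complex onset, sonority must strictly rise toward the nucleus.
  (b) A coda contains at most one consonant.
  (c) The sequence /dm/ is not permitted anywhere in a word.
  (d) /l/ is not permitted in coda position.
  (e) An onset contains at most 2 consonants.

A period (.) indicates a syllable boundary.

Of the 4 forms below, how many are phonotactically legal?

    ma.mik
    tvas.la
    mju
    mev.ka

4

ma.mik — σ1 onset /m/, coda /∅/ ok; σ2 onset /m/, coda /k/ ok → phonotactically legal
tvas.la — σ1 onset /tv/ (1→2 rises), coda /s/ ok; σ2 onset /l/, coda /∅/ ok → phonotactically legal
mju — σ1 onset /mj/ (3→5 rises), coda /∅/ ok → phonotactically legal
mev.ka — σ1 onset /m/, coda /v/ ok; σ2 onset /k/, coda /∅/ ok → phonotactically legal
Phonotactically legal: ma.mik, tvas.la, mju, mev.ka → 4.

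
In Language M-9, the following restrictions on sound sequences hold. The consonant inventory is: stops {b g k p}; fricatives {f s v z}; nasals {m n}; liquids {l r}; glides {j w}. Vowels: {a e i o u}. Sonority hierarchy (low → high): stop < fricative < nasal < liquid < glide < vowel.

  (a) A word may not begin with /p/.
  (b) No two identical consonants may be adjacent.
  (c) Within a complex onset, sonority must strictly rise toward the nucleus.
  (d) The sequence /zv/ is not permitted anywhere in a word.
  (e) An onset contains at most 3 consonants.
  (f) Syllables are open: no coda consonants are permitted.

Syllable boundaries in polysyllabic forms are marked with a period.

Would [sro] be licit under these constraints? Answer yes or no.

yes

[sro] — σ1 onset /sr/ (2→4 rises), coda /∅/ ok → licit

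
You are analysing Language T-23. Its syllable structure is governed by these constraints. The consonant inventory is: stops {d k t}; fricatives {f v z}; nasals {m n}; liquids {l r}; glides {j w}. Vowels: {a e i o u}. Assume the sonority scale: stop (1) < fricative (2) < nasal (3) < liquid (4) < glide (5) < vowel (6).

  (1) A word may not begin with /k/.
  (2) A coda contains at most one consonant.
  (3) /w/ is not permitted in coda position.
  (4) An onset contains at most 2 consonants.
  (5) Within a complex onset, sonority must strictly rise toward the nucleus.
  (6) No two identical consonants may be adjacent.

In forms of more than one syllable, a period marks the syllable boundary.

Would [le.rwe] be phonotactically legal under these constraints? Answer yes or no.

yes

[le.rwe] — σ1 onset /l/, coda /∅/ ok; σ2 onset /rw/ (4→5 rises), coda /∅/ ok → phonotactically legal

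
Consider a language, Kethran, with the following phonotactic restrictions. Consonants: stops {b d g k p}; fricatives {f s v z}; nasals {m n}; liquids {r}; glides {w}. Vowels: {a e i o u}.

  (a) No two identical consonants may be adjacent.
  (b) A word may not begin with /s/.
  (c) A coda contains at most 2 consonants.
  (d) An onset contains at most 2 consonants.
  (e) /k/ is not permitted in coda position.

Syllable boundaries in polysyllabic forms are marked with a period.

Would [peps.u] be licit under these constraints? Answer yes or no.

yes

[peps.u] — σ1 onset /p/, coda /ps/ (2C) ok; σ2 onset /∅/, coda /∅/ ok → licit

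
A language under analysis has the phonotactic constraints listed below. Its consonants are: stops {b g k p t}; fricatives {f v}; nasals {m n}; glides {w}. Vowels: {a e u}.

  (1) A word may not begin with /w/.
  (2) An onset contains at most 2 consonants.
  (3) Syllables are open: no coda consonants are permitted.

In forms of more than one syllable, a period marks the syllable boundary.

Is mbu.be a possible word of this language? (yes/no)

mbu.be — σ1 onset /mb/ (2C), coda /∅/ ok; σ2 onset /b/, coda /∅/ ok → permitted

yes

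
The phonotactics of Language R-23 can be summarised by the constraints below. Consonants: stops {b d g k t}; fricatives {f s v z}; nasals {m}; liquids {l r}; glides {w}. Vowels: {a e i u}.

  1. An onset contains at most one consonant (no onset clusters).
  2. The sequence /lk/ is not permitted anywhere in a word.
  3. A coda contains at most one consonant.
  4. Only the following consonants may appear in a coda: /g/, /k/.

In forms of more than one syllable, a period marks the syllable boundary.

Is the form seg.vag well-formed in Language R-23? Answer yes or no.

yes

seg.vag — σ1 onset /s/, coda /g/ ok; σ2 onset /v/, coda /g/ ok → well-formed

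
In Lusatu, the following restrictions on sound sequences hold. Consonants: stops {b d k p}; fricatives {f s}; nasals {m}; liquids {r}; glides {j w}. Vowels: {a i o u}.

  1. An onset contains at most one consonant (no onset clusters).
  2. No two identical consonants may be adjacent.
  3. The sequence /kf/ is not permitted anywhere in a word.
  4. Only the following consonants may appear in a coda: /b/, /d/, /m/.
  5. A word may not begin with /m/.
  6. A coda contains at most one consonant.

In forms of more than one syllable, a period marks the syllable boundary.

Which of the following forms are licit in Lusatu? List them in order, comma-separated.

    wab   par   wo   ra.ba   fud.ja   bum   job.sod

wab, wo, ra.ba, fud.ja, bum, job.sod

wab — σ1 onset /w/, coda /b/ ok → licit
par — violates constraint 4: syllable 1 coda contains /r/, which is not a licensed coda consonant → illicit
wo — σ1 onset /w/, coda /∅/ ok → licit
ra.ba — σ1 onset /r/, coda /∅/ ok; σ2 onset /b/, coda /∅/ ok → licit
fud.ja — σ1 onset /f/, coda /d/ ok; σ2 onset /j/, coda /∅/ ok → licit
bum — σ1 onset /b/, coda /m/ ok → licit
job.sod — σ1 onset /j/, coda /b/ ok; σ2 onset /s/, coda /d/ ok → licit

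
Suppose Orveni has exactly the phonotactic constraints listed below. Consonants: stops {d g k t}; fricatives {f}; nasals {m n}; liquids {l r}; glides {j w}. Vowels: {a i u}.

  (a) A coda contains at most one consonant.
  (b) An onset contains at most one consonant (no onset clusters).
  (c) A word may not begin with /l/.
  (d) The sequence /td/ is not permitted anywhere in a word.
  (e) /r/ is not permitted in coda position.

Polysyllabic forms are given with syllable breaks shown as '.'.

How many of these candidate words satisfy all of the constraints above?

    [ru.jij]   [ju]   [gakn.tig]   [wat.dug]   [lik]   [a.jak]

[ru.jij] — σ1 onset /r/, coda /∅/ ok; σ2 onset /j/, coda /j/ ok → licit
[ju] — σ1 onset /j/, coda /∅/ ok → licit
[gakn.tig] — violates constraint (a): syllable 1 coda /kn/ has 2 consonants (> 1) → illicit
[wat.dug] — violates constraint (d): contains banned sequence /td/ → illicit
[lik] — violates constraint (c): word begins with /l/ → illicit
[a.jak] — σ1 onset /∅/, coda /∅/ ok; σ2 onset /j/, coda /k/ ok → licit
Licit: [ru.jij], [ju], [a.jak] → 3.

3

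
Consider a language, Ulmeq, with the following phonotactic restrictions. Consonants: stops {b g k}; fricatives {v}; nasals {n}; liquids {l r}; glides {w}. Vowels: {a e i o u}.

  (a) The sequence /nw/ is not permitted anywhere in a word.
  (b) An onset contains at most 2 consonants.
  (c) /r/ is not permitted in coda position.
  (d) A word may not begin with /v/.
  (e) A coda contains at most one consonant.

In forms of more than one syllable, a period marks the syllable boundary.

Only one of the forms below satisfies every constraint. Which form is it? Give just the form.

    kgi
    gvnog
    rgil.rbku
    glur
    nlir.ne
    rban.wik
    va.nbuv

kgi — σ1 onset /kg/ (2C), coda /∅/ ok → licit
gvnog — violates constraint (b): syllable 1 onset /gvn/ has 3 consonants (> 2) → illicit
rgil.rbku — violates constraint (b): syllable 2 onset /rbk/ has 3 consonants (> 2) → illicit
glur — violates constraint (c): syllable 1 coda contains /r/ → illicit
nlir.ne — violates constraint (c): syllable 1 coda contains /r/ → illicit
rban.wik — violates constraint (a): contains banned sequence /nw/ → illicit
va.nbuv — violates constraint (d): word begins with /v/ → illicit

kgi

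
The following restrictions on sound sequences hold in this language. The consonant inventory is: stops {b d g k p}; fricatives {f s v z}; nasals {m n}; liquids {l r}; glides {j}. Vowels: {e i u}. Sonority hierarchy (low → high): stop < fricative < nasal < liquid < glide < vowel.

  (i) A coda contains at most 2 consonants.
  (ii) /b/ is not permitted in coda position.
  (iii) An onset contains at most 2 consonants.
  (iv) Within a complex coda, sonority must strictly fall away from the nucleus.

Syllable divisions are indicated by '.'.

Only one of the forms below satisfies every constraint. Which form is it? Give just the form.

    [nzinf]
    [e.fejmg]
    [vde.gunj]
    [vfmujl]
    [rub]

[nzinf]

[nzinf] — σ1 onset /nz/ (2C), coda /nf/ (3→2 falls) ok → permitted
[e.fejmg] — violates constraint (i): syllable 2 coda /jmg/ has 3 consonants (> 2) → not permitted
[vde.gunj] — violates constraint (iv): syllable 2 coda /nj/: /n/ (nasal, 3) → /j/ (glide, 5) does not fall → not permitted
[vfmujl] — violates constraint (iii): syllable 1 onset /vfm/ has 3 consonants (> 2) → not permitted
[rub] — violates constraint (ii): syllable 1 coda contains /b/ → not permitted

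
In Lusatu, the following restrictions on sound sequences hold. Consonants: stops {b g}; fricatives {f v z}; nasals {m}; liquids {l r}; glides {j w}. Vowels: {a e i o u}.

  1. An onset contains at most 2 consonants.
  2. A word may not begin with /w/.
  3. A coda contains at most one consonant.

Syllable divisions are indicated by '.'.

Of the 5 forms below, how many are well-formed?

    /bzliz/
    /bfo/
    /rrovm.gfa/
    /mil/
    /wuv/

/bzliz/ — violates constraint 1: syllable 1 onset /bzl/ has 3 consonants (> 2) → ill-formed
/bfo/ — σ1 onset /bf/ (2C), coda /∅/ ok → well-formed
/rrovm.gfa/ — violates constraint 3: syllable 1 coda /vm/ has 2 consonants (> 1) → ill-formed
/mil/ — σ1 onset /m/, coda /l/ ok → well-formed
/wuv/ — violates constraint 2: word begins with /w/ → ill-formed
Well-formed: /bfo/, /mil/ → 2.

2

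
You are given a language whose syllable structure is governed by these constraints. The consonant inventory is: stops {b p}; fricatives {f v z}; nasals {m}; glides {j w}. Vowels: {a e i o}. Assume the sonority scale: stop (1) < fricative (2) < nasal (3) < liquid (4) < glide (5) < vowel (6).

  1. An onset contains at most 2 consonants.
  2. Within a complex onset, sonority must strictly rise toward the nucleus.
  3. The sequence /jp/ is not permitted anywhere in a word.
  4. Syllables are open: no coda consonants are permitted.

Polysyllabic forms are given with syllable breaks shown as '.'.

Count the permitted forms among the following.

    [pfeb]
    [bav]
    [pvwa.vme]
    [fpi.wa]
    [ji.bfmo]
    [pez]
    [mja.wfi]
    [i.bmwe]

[pfeb] — violates constraint 4: syllable 1 coda /b/ has 1 consonant (> 0) → not permitted
[bav] — violates constraint 4: syllable 1 coda /v/ has 1 consonant (> 0) → not permitted
[pvwa.vme] — violates constraint 1: syllable 1 onset /pvw/ has 3 consonants (> 2) → not permitted
[fpi.wa] — violates constraint 2: syllable 1 onset /fp/: /f/ (fricative, 2) → /p/ (stop, 1) does not rise → not permitted
[ji.bfmo] — violates constraint 1: syllable 2 onset /bfm/ has 3 consonants (> 2) → not permitted
[pez] — violates constraint 4: syllable 1 coda /z/ has 1 consonant (> 0) → not permitted
[mja.wfi] — violates constraint 2: syllable 2 onset /wf/: /w/ (glide, 5) → /f/ (fricative, 2) does not rise → not permitted
[i.bmwe] — violates constraint 1: syllable 2 onset /bmw/ has 3 consonants (> 2) → not permitted
No form is permitted → 0.

0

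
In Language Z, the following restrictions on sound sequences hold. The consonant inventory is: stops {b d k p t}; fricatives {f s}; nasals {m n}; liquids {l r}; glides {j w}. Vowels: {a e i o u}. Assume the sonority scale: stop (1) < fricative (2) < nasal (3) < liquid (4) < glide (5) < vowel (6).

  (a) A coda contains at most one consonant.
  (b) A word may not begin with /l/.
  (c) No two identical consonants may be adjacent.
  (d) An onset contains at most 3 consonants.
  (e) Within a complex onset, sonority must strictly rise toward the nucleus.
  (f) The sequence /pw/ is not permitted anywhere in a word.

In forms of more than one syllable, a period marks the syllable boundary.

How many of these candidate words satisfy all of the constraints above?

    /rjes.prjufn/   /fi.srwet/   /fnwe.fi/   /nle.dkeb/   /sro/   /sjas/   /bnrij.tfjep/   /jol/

6

/rjes.prjufn/ — violates constraint (a): syllable 2 coda /fn/ has 2 consonants (> 1) → illicit
/fi.srwet/ — σ1 onset /f/, coda /∅/ ok; σ2 onset /srw/ (2→4→5 rises), coda /t/ ok → licit
/fnwe.fi/ — σ1 onset /fnw/ (2→3→5 rises), coda /∅/ ok; σ2 onset /f/, coda /∅/ ok → licit
/nle.dkeb/ — violates constraint (e): syllable 2 onset /dk/: /d/ (stop, 1) → /k/ (stop, 1) does not rise → illicit
/sro/ — σ1 onset /sr/ (2→4 rises), coda /∅/ ok → licit
/sjas/ — σ1 onset /sj/ (2→5 rises), coda /s/ ok → licit
/bnrij.tfjep/ — σ1 onset /bnr/ (1→3→4 rises), coda /j/ ok; σ2 onset /tfj/ (1→2→5 rises), coda /p/ ok → licit
/jol/ — σ1 onset /j/, coda /l/ ok → licit
Licit: /fi.srwet/, /fnwe.fi/, /sro/, /sjas/, /bnrij.tfjep/, /jol/ → 6.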